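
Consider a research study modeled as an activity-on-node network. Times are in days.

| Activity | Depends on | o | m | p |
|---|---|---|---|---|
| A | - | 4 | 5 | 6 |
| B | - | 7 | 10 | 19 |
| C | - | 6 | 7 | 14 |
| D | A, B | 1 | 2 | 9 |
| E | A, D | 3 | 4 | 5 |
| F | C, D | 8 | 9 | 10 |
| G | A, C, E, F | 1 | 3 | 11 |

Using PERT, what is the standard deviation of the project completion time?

2.94 days

te_A = (4 + 4·5 + 6)/6 = 30/6 = 5; σ²_A = ((6−4)/6)² = 0.111
te_B = (7 + 4·10 + 19)/6 = 66/6 = 11; σ²_B = ((19−7)/6)² = 4.000
te_C = (6 + 4·7 + 14)/6 = 48/6 = 8; σ²_C = ((14−6)/6)² = 1.778
te_D = (1 + 4·2 + 9)/6 = 18/6 = 3; σ²_D = ((9−1)/6)² = 1.778
te_E = (3 + 4·4 + 5)/6 = 24/6 = 4; σ²_E = ((5−3)/6)² = 0.111
te_F = (8 + 4·9 + 10)/6 = 54/6 = 9; σ²_F = ((10−8)/6)² = 0.111
te_G = (1 + 4·3 + 11)/6 = 24/6 = 4; σ²_G = ((11−1)/6)² = 2.778

Forward pass:
ES_A = 0; EF_A = 5
ES_B = 0; EF_B = 11
ES_C = 0; EF_C = 8
ES_D = max(EF_A=5, EF_B=11) = 11; EF_D = 11+3 = 14
ES_E = max(EF_A=5, EF_D=14) = 14; EF_E = 14+4 = 18
ES_F = max(EF_C=8, EF_D=14) = 14; EF_F = 14+9 = 23
ES_G = max(EF_A=5, EF_C=8, EF_E=18, EF_F=23) = 23; EF_G = 23+4 = 27
Expected project duration μ = 27 days. Critical path: B → D → F → G.

Variance along critical path = 4.000 + 1.778 + 0.111 + 2.778 = 8.667
σ = √8.667 = 2.944 days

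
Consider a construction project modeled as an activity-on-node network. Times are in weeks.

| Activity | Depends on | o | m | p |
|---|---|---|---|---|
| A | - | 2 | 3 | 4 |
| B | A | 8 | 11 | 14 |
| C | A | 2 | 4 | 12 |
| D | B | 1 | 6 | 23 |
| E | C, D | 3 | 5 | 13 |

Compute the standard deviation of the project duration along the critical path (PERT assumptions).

te_A = (2 + 4·3 + 4)/6 = 18/6 = 3; σ²_A = ((4−2)/6)² = 0.111
te_B = (8 + 4·11 + 14)/6 = 66/6 = 11; σ²_B = ((14−8)/6)² = 1.000
te_C = (2 + 4·4 + 12)/6 = 30/6 = 5; σ²_C = ((12−2)/6)² = 2.778
te_D = (1 + 4·6 + 23)/6 = 48/6 = 8; σ²_D = ((23−1)/6)² = 13.444
te_E = (3 + 4·5 + 13)/6 = 36/6 = 6; σ²_E = ((13−3)/6)² = 2.778

Forward pass:
ES_A = 0; EF_A = 3
ES_B = 3; EF_B = 3+11 = 14
ES_C = 3; EF_C = 3+5 = 8
ES_D = 14; EF_D = 14+8 = 22
ES_E = max(EF_C=8, EF_D=22) = 22; EF_E = 22+6 = 28
Expected project duration μ = 28 weeks. Critical path: A → B → D → E.

Variance along critical path = 0.111 + 1.000 + 13.444 + 2.778 = 17.333
σ = √17.333 = 4.163 weeks

4.16 weeks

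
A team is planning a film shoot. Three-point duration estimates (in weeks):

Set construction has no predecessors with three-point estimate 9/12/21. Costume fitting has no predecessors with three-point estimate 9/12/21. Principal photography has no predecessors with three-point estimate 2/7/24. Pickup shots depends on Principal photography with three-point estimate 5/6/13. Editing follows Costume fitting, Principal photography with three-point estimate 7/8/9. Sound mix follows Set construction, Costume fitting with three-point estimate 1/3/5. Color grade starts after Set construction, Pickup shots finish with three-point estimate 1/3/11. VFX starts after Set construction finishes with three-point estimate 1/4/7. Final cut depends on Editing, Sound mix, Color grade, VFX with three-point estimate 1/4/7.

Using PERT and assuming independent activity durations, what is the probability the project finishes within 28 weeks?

te_Set construction = (9 + 4·12 + 21)/6 = 78/6 = 13; σ²_Set construction = ((21−9)/6)² = 4.000
te_Costume fitting = (9 + 4·12 + 21)/6 = 78/6 = 13; σ²_Costume fitting = ((21−9)/6)² = 4.000
te_Principal photography = (2 + 4·7 + 24)/6 = 54/6 = 9; σ²_Principal photography = ((24−2)/6)² = 13.444
te_Pickup shots = (5 + 4·6 + 13)/6 = 42/6 = 7; σ²_Pickup shots = ((13−5)/6)² = 1.778
te_Editing = (7 + 4·8 + 9)/6 = 48/6 = 8; σ²_Editing = ((9−7)/6)² = 0.111
te_Sound mix = (1 + 4·3 + 5)/6 = 18/6 = 3; σ²_Sound mix = ((5−1)/6)² = 0.444
te_Color grade = (1 + 4·3 + 11)/6 = 24/6 = 4; σ²_Color grade = ((11−1)/6)² = 2.778
te_VFX = (1 + 4·4 + 7)/6 = 24/6 = 4; σ²_VFX = ((7−1)/6)² = 1.000
te_Final cut = (1 + 4·4 + 7)/6 = 24/6 = 4; σ²_Final cut = ((7−1)/6)² = 1.000

Forward pass:
ES_Set construction = 0; EF_Set construction = 13
ES_Costume fitting = 0; EF_Costume fitting = 13
ES_Principal photography = 0; EF_Principal photography = 9
ES_Pickup shots = 9; EF_Pickup shots = 9+7 = 16
ES_Editing = max(EF_Costume fitting=13, EF_Principal photography=9) = 13; EF_Editing = 13+8 = 21
ES_Sound mix = max(EF_Set construction=13, EF_Costume fitting=13) = 13; EF_Sound mix = 13+3 = 16
ES_Color grade = max(EF_Set construction=13, EF_Pickup shots=16) = 16; EF_Color grade = 16+4 = 20
ES_VFX = 13; EF_VFX = 13+4 = 17
ES_Final cut = max(EF_Editing=21, EF_Sound mix=16, EF_Color grade=20, EF_VFX=17) = 21; EF_Final cut = 21+4 = 25
Expected project duration μ = 25 weeks. Critical path: Costume fitting → Editing → Final cut.

Variance along critical path = 4.000 + 0.111 + 1.000 = 5.111; σ = √5.111 = 2.261 weeks.
Z = (28 − 25) / 2.261 = 1.327
P(T ≤ 28) = Φ(1.327) ≈ 0.908

0.908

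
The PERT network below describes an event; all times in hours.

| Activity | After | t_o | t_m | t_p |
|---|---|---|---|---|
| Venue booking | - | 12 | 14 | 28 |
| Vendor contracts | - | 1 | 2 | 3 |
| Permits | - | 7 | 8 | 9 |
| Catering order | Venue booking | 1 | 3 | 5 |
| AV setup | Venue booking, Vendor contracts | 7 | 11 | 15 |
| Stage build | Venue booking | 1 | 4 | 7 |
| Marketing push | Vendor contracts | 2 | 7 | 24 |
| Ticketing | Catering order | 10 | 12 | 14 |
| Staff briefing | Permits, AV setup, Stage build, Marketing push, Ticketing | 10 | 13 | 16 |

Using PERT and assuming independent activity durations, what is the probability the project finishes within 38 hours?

te_Venue booking = (12 + 4·14 + 28)/6 = 96/6 = 16; σ²_Venue booking = ((28−12)/6)² = 7.111
te_Vendor contracts = (1 + 4·2 + 3)/6 = 12/6 = 2; σ²_Vendor contracts = ((3−1)/6)² = 0.111
te_Permits = (7 + 4·8 + 9)/6 = 48/6 = 8; σ²_Permits = ((9−7)/6)² = 0.111
te_Catering order = (1 + 4·3 + 5)/6 = 18/6 = 3; σ²_Catering order = ((5−1)/6)² = 0.444
te_AV setup = (7 + 4·11 + 15)/6 = 66/6 = 11; σ²_AV setup = ((15−7)/6)² = 1.778
te_Stage build = (1 + 4·4 + 7)/6 = 24/6 = 4; σ²_Stage build = ((7−1)/6)² = 1.000
te_Marketing push = (2 + 4·7 + 24)/6 = 54/6 = 9; σ²_Marketing push = ((24−2)/6)² = 13.444
te_Ticketing = (10 + 4·12 + 14)/6 = 72/6 = 12; σ²_Ticketing = ((14−10)/6)² = 0.444
te_Staff briefing = (10 + 4·13 + 16)/6 = 78/6 = 13; σ²_Staff briefing = ((16−10)/6)² = 1.000

Forward pass:
ES_Venue booking = 0; EF_Venue booking = 16
ES_Vendor contracts = 0; EF_Vendor contracts = 2
ES_Permits = 0; EF_Permits = 8
ES_Catering order = 16; EF_Catering order = 16+3 = 19
ES_AV setup = max(EF_Venue booking=16, EF_Vendor contracts=2) = 16; EF_AV setup = 16+11 = 27
ES_Stage build = 16; EF_Stage build = 16+4 = 20
ES_Marketing push = 2; EF_Marketing push = 2+9 = 11
ES_Ticketing = 19; EF_Ticketing = 19+12 = 31
ES_Staff briefing = max(EF_Permits=8, EF_AV setup=27, EF_Stage build=20, EF_Marketing push=11, EF_Ticketing=31) = 31; EF_Staff briefing = 31+13 = 44
Expected project duration μ = 44 hours. Critical path: Venue booking → Catering order → Ticketing → Staff briefing.

Variance along critical path = 7.111 + 0.444 + 0.444 + 1.000 = 9.000; σ = √9.000 = 3.000 hours.
Z = (38 − 44) / 3.000 = -2.000
P(T ≤ 38) = Φ(-2.000) ≈ 0.023

0.023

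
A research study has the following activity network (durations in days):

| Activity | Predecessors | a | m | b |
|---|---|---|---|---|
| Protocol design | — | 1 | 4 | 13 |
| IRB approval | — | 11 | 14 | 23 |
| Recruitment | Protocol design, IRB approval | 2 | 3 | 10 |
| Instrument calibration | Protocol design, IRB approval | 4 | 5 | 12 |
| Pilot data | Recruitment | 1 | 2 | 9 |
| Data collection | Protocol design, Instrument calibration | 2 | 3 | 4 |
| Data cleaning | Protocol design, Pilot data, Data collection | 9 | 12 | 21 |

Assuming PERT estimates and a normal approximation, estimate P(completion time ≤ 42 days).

0.944

te_Protocol design = (1 + 4·4 + 13)/6 = 30/6 = 5; σ²_Protocol design = ((13−1)/6)² = 4.000
te_IRB approval = (11 + 4·14 + 23)/6 = 90/6 = 15; σ²_IRB approval = ((23−11)/6)² = 4.000
te_Recruitment = (2 + 4·3 + 10)/6 = 24/6 = 4; σ²_Recruitment = ((10−2)/6)² = 1.778
te_Instrument calibration = (4 + 4·5 + 12)/6 = 36/6 = 6; σ²_Instrument calibration = ((12−4)/6)² = 1.778
te_Pilot data = (1 + 4·2 + 9)/6 = 18/6 = 3; σ²_Pilot data = ((9−1)/6)² = 1.778
te_Data collection = (2 + 4·3 + 4)/6 = 18/6 = 3; σ²_Data collection = ((4−2)/6)² = 0.111
te_Data cleaning = (9 + 4·12 + 21)/6 = 78/6 = 13; σ²_Data cleaning = ((21−9)/6)² = 4.000

Forward pass:
ES_Protocol design = 0; EF_Protocol design = 5
ES_IRB approval = 0; EF_IRB approval = 15
ES_Recruitment = max(EF_Protocol design=5, EF_IRB approval=15) = 15; EF_Recruitment = 15+4 = 19
ES_Instrument calibration = max(EF_Protocol design=5, EF_IRB approval=15) = 15; EF_Instrument calibration = 15+6 = 21
ES_Pilot data = 19; EF_Pilot data = 19+3 = 22
ES_Data collection = max(EF_Protocol design=5, EF_Instrument calibration=21) = 21; EF_Data collection = 21+3 = 24
ES_Data cleaning = max(EF_Protocol design=5, EF_Pilot data=22, EF_Data collection=24) = 24; EF_Data cleaning = 24+13 = 37
Expected project duration μ = 37 days. Critical path: IRB approval → Instrument calibration → Data collection → Data cleaning.

Variance along critical path = 4.000 + 1.778 + 0.111 + 4.000 = 9.889; σ = √9.889 = 3.145 days.
Z = (42 − 37) / 3.145 = 1.590
P(T ≤ 42) = Φ(1.590) ≈ 0.944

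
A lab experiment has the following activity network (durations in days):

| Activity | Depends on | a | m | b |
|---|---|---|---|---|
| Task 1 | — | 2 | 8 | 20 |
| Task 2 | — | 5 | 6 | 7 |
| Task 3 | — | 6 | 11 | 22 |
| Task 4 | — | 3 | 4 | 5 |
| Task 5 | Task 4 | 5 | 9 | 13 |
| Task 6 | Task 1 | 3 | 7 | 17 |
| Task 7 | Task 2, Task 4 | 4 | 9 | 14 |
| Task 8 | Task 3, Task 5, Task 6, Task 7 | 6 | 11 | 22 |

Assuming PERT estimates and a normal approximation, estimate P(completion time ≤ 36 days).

te_Task 1 = (2 + 4·8 + 20)/6 = 54/6 = 9; σ²_Task 1 = ((20−2)/6)² = 9.000
te_Task 2 = (5 + 4·6 + 7)/6 = 36/6 = 6; σ²_Task 2 = ((7−5)/6)² = 0.111
te_Task 3 = (6 + 4·11 + 22)/6 = 72/6 = 12; σ²_Task 3 = ((22−6)/6)² = 7.111
te_Task 4 = (3 + 4·4 + 5)/6 = 24/6 = 4; σ²_Task 4 = ((5−3)/6)² = 0.111
te_Task 5 = (5 + 4·9 + 13)/6 = 54/6 = 9; σ²_Task 5 = ((13−5)/6)² = 1.778
te_Task 6 = (3 + 4·7 + 17)/6 = 48/6 = 8; σ²_Task 6 = ((17−3)/6)² = 5.444
te_Task 7 = (4 + 4·9 + 14)/6 = 54/6 = 9; σ²_Task 7 = ((14−4)/6)² = 2.778
te_Task 8 = (6 + 4·11 + 22)/6 = 72/6 = 12; σ²_Task 8 = ((22−6)/6)² = 7.111

Forward pass:
ES_Task 1 = 0; EF_Task 1 = 9
ES_Task 2 = 0; EF_Task 2 = 6
ES_Task 3 = 0; EF_Task 3 = 12
ES_Task 4 = 0; EF_Task 4 = 4
ES_Task 5 = 4; EF_Task 5 = 4+9 = 13
ES_Task 6 = 9; EF_Task 6 = 9+8 = 17
ES_Task 7 = max(EF_Task 2=6, EF_Task 4=4) = 6; EF_Task 7 = 6+9 = 15
ES_Task 8 = max(EF_Task 3=12, EF_Task 5=13, EF_Task 6=17, EF_Task 7=15) = 17; EF_Task 8 = 17+12 = 29
Expected project duration μ = 29 days. Critical path: Task 1 → Task 6 → Task 8.

Variance along critical path = 9.000 + 5.444 + 7.111 = 21.556; σ = √21.556 = 4.643 days.
Z = (36 − 29) / 4.643 = 1.508
P(T ≤ 36) = Φ(1.508) ≈ 0.934

0.934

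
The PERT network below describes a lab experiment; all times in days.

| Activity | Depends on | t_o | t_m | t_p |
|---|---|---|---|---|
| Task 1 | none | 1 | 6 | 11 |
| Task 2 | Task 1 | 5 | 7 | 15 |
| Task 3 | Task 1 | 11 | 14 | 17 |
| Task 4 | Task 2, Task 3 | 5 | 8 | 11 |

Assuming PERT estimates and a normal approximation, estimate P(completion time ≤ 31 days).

te_Task 1 = (1 + 4·6 + 11)/6 = 36/6 = 6; σ²_Task 1 = ((11−1)/6)² = 2.778
te_Task 2 = (5 + 4·7 + 15)/6 = 48/6 = 8; σ²_Task 2 = ((15−5)/6)² = 2.778
te_Task 3 = (11 + 4·14 + 17)/6 = 84/6 = 14; σ²_Task 3 = ((17−11)/6)² = 1.000
te_Task 4 = (5 + 4·8 + 11)/6 = 48/6 = 8; σ²_Task 4 = ((11−5)/6)² = 1.000

Forward pass:
ES_Task 1 = 0; EF_Task 1 = 6
ES_Task 2 = 6; EF_Task 2 = 6+8 = 14
ES_Task 3 = 6; EF_Task 3 = 6+14 = 20
ES_Task 4 = max(EF_Task 2=14, EF_Task 3=20) = 20; EF_Task 4 = 20+8 = 28
Expected project duration μ = 28 days. Critical path: Task 1 → Task 3 → Task 4.

Variance along critical path = 2.778 + 1.000 + 1.000 = 4.778; σ = √4.778 = 2.186 days.
Z = (31 − 28) / 2.186 = 1.372
P(T ≤ 31) = Φ(1.372) ≈ 0.915

0.915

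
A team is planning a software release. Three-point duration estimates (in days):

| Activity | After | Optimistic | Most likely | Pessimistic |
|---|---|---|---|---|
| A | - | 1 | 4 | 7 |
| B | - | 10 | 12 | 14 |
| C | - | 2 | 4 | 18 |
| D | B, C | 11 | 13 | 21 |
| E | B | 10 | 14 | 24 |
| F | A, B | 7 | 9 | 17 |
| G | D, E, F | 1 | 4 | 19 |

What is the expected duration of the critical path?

te_A = (1 + 4·4 + 7)/6 = 24/6 = 4
te_B = (10 + 4·12 + 14)/6 = 72/6 = 12
te_C = (2 + 4·4 + 18)/6 = 36/6 = 6
te_D = (11 + 4·13 + 21)/6 = 84/6 = 14
te_E = (10 + 4·14 + 24)/6 = 90/6 = 15
te_F = (7 + 4·9 + 17)/6 = 60/6 = 10
te_G = (1 + 4·4 + 19)/6 = 36/6 = 6

Forward pass:
ES_A = 0; EF_A = 4
ES_B = 0; EF_B = 12
ES_C = 0; EF_C = 6
ES_D = max(EF_B=12, EF_C=6) = 12; EF_D = 12+14 = 26
ES_E = 12; EF_E = 12+15 = 27
ES_F = max(EF_A=4, EF_B=12) = 12; EF_F = 12+10 = 22
ES_G = max(EF_D=26, EF_E=27, EF_F=22) = 27; EF_G = 27+6 = 33
Expected project duration μ = 33 days. Critical path: B → E → G.

33 days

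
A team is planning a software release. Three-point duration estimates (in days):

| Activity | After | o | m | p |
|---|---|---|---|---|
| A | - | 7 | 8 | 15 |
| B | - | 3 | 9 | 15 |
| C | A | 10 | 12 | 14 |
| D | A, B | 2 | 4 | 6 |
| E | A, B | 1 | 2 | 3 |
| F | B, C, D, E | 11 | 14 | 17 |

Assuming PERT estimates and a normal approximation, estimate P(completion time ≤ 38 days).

te_A = (7 + 4·8 + 15)/6 = 54/6 = 9; σ²_A = ((15−7)/6)² = 1.778
te_B = (3 + 4·9 + 15)/6 = 54/6 = 9; σ²_B = ((15−3)/6)² = 4.000
te_C = (10 + 4·12 + 14)/6 = 72/6 = 12; σ²_C = ((14−10)/6)² = 0.444
te_D = (2 + 4·4 + 6)/6 = 24/6 = 4; σ²_D = ((6−2)/6)² = 0.444
te_E = (1 + 4·2 + 3)/6 = 12/6 = 2; σ²_E = ((3−1)/6)² = 0.111
te_F = (11 + 4·14 + 17)/6 = 84/6 = 14; σ²_F = ((17−11)/6)² = 1.000

Forward pass:
ES_A = 0; EF_A = 9
ES_B = 0; EF_B = 9
ES_C = 9; EF_C = 9+12 = 21
ES_D = max(EF_A=9, EF_B=9) = 9; EF_D = 9+4 = 13
ES_E = max(EF_A=9, EF_B=9) = 9; EF_E = 9+2 = 11
ES_F = max(EF_B=9, EF_C=21, EF_D=13, EF_E=11) = 21; EF_F = 21+14 = 35
Expected project duration μ = 35 days. Critical path: A → C → F.

Variance along critical path = 1.778 + 0.444 + 1.000 = 3.222; σ = √3.222 = 1.795 days.
Z = (38 − 35) / 1.795 = 1.671
P(T ≤ 38) = Φ(1.671) ≈ 0.953

0.953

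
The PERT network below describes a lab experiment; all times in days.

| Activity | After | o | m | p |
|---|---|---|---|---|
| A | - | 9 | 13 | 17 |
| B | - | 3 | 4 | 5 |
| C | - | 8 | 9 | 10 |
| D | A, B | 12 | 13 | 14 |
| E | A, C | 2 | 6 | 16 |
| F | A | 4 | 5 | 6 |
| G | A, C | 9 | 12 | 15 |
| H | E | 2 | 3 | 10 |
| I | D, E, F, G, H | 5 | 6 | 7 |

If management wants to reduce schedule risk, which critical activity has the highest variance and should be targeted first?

A

te_A = (9 + 4·13 + 17)/6 = 78/6 = 13; σ²_A = ((17−9)/6)² = 1.778
te_B = (3 + 4·4 + 5)/6 = 24/6 = 4; σ²_B = ((5−3)/6)² = 0.111
te_C = (8 + 4·9 + 10)/6 = 54/6 = 9; σ²_C = ((10−8)/6)² = 0.111
te_D = (12 + 4·13 + 14)/6 = 78/6 = 13; σ²_D = ((14−12)/6)² = 0.111
te_E = (2 + 4·6 + 16)/6 = 42/6 = 7; σ²_E = ((16−2)/6)² = 5.444
te_F = (4 + 4·5 + 6)/6 = 30/6 = 5; σ²_F = ((6−4)/6)² = 0.111
te_G = (9 + 4·12 + 15)/6 = 72/6 = 12; σ²_G = ((15−9)/6)² = 1.000
te_H = (2 + 4·3 + 10)/6 = 24/6 = 4; σ²_H = ((10−2)/6)² = 1.778
te_I = (5 + 4·6 + 7)/6 = 36/6 = 6; σ²_I = ((7−5)/6)² = 0.111

Forward pass:
ES_A = 0; EF_A = 13
ES_B = 0; EF_B = 4
ES_C = 0; EF_C = 9
ES_D = max(EF_A=13, EF_B=4) = 13; EF_D = 13+13 = 26
ES_E = max(EF_A=13, EF_C=9) = 13; EF_E = 13+7 = 20
ES_F = 13; EF_F = 13+5 = 18
ES_G = max(EF_A=13, EF_C=9) = 13; EF_G = 13+12 = 25
ES_H = 20; EF_H = 20+4 = 24
ES_I = max(EF_D=26, EF_E=20, EF_F=18, EF_G=25, EF_H=24) = 26; EF_I = 26+6 = 32
Expected project duration μ = 32 days. Critical path: A → D → I.

Variances on critical path: σ²_A=1.778, σ²_D=0.111, σ²_I=0.111.
Largest is σ²_A = 1.778.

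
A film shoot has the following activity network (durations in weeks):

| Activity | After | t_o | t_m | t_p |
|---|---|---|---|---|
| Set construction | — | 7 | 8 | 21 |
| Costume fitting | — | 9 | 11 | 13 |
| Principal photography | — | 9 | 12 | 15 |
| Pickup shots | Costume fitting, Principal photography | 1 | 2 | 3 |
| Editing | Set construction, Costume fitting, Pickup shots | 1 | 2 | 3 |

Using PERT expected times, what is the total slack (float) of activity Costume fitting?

te_Set construction = (7 + 4·8 + 21)/6 = 60/6 = 10
te_Costume fitting = (9 + 4·11 + 13)/6 = 66/6 = 11
te_Principal photography = (9 + 4·12 + 15)/6 = 72/6 = 12
te_Pickup shots = (1 + 4·2 + 3)/6 = 12/6 = 2
te_Editing = (1 + 4·2 + 3)/6 = 12/6 = 2

Forward pass:
ES_Set construction = 0; EF_Set construction = 10
ES_Costume fitting = 0; EF_Costume fitting = 11
ES_Principal photography = 0; EF_Principal photography = 12
ES_Pickup shots = max(EF_Costume fitting=11, EF_Principal photography=12) = 12; EF_Pickup shots = 12+2 = 14
ES_Editing = max(EF_Set construction=10, EF_Costume fitting=11, EF_Pickup shots=14) = 14; EF_Editing = 14+2 = 16
Expected project duration μ = 16 weeks. Critical path: Principal photography → Pickup shots → Editing.

Backward pass:
LF_Editing = 16; LS_Editing = 16−2 = 14
LF_Pickup shots = LS_Editing = 14; LS_Pickup shots = 14−2 = 12
LF_Principal photography = LS_Pickup shots = 12; LS_Principal photography = 12−12 = 0
LF_Costume fitting = min(LS_Pickup shots=12, LS_Editing=14) = 12; LS_Costume fitting = 12−11 = 1
LF_Set construction = LS_Editing = 14; LS_Set construction = 14−10 = 4
Slack_Costume fitting = LS_Costume fitting − ES_Costume fitting = 1 − 0 = 1

1 weeks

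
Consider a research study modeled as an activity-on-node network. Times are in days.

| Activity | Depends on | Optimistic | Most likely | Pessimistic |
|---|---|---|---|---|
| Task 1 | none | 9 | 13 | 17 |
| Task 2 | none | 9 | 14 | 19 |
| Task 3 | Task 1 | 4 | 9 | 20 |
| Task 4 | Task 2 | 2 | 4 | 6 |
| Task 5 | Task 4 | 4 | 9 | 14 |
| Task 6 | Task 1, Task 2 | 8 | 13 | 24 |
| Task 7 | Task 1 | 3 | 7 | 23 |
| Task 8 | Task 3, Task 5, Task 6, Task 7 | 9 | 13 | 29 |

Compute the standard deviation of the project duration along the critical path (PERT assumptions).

te_Task 1 = (9 + 4·13 + 17)/6 = 78/6 = 13; σ²_Task 1 = ((17−9)/6)² = 1.778
te_Task 2 = (9 + 4·14 + 19)/6 = 84/6 = 14; σ²_Task 2 = ((19−9)/6)² = 2.778
te_Task 3 = (4 + 4·9 + 20)/6 = 60/6 = 10; σ²_Task 3 = ((20−4)/6)² = 7.111
te_Task 4 = (2 + 4·4 + 6)/6 = 24/6 = 4; σ²_Task 4 = ((6−2)/6)² = 0.444
te_Task 5 = (4 + 4·9 + 14)/6 = 54/6 = 9; σ²_Task 5 = ((14−4)/6)² = 2.778
te_Task 6 = (8 + 4·13 + 24)/6 = 84/6 = 14; σ²_Task 6 = ((24−8)/6)² = 7.111
te_Task 7 = (3 + 4·7 + 23)/6 = 54/6 = 9; σ²_Task 7 = ((23−3)/6)² = 11.111
te_Task 8 = (9 + 4·13 + 29)/6 = 90/6 = 15; σ²_Task 8 = ((29−9)/6)² = 11.111

Forward pass:
ES_Task 1 = 0; EF_Task 1 = 13
ES_Task 2 = 0; EF_Task 2 = 14
ES_Task 3 = 13; EF_Task 3 = 13+10 = 23
ES_Task 4 = 14; EF_Task 4 = 14+4 = 18
ES_Task 5 = 18; EF_Task 5 = 18+9 = 27
ES_Task 6 = max(EF_Task 1=13, EF_Task 2=14) = 14; EF_Task 6 = 14+14 = 28
ES_Task 7 = 13; EF_Task 7 = 13+9 = 22
ES_Task 8 = max(EF_Task 3=23, EF_Task 5=27, EF_Task 6=28, EF_Task 7=22) = 28; EF_Task 8 = 28+15 = 43
Expected project duration μ = 43 days. Critical path: Task 2 → Task 6 → Task 8.

Variance along critical path = 2.778 + 7.111 + 11.111 = 21.000
σ = √21.000 = 4.583 days

4.58 days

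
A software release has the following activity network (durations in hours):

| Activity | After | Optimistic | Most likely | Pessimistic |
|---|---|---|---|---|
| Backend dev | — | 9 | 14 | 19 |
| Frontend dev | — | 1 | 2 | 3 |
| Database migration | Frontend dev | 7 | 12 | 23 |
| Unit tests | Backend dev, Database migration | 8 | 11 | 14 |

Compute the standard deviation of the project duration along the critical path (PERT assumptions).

te_Backend dev = (9 + 4·14 + 19)/6 = 84/6 = 14; σ²_Backend dev = ((19−9)/6)² = 2.778
te_Frontend dev = (1 + 4·2 + 3)/6 = 12/6 = 2; σ²_Frontend dev = ((3−1)/6)² = 0.111
te_Database migration = (7 + 4·12 + 23)/6 = 78/6 = 13; σ²_Database migration = ((23−7)/6)² = 7.111
te_Unit tests = (8 + 4·11 + 14)/6 = 66/6 = 11; σ²_Unit tests = ((14−8)/6)² = 1.000

Forward pass:
ES_Backend dev = 0; EF_Backend dev = 14
ES_Frontend dev = 0; EF_Frontend dev = 2
ES_Database migration = 2; EF_Database migration = 2+13 = 15
ES_Unit tests = max(EF_Backend dev=14, EF_Database migration=15) = 15; EF_Unit tests = 15+11 = 26
Expected project duration μ = 26 hours. Critical path: Frontend dev → Database migration → Unit tests.

Variance along critical path = 0.111 + 7.111 + 1.000 = 8.222
σ = √8.222 = 2.867 hours

2.87 hours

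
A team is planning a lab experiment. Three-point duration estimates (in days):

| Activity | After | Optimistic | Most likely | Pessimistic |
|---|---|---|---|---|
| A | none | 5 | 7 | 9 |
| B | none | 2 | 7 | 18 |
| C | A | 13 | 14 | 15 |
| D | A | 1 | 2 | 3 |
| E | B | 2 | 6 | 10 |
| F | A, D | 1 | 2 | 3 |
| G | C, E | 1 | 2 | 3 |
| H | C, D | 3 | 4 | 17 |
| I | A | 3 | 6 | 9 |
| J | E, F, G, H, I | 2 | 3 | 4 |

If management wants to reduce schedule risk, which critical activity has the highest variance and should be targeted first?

te_A = (5 + 4·7 + 9)/6 = 42/6 = 7; σ²_A = ((9−5)/6)² = 0.444
te_B = (2 + 4·7 + 18)/6 = 48/6 = 8; σ²_B = ((18−2)/6)² = 7.111
te_C = (13 + 4·14 + 15)/6 = 84/6 = 14; σ²_C = ((15−13)/6)² = 0.111
te_D = (1 + 4·2 + 3)/6 = 12/6 = 2; σ²_D = ((3−1)/6)² = 0.111
te_E = (2 + 4·6 + 10)/6 = 36/6 = 6; σ²_E = ((10−2)/6)² = 1.778
te_F = (1 + 4·2 + 3)/6 = 12/6 = 2; σ²_F = ((3−1)/6)² = 0.111
te_G = (1 + 4·2 + 3)/6 = 12/6 = 2; σ²_G = ((3−1)/6)² = 0.111
te_H = (3 + 4·4 + 17)/6 = 36/6 = 6; σ²_H = ((17−3)/6)² = 5.444
te_I = (3 + 4·6 + 9)/6 = 36/6 = 6; σ²_I = ((9−3)/6)² = 1.000
te_J = (2 + 4·3 + 4)/6 = 18/6 = 3; σ²_J = ((4−2)/6)² = 0.111

Forward pass:
ES_A = 0; EF_A = 7
ES_B = 0; EF_B = 8
ES_C = 7; EF_C = 7+14 = 21
ES_D = 7; EF_D = 7+2 = 9
ES_E = 8; EF_E = 8+6 = 14
ES_F = max(EF_A=7, EF_D=9) = 9; EF_F = 9+2 = 11
ES_G = max(EF_C=21, EF_E=14) = 21; EF_G = 21+2 = 23
ES_H = max(EF_C=21, EF_D=9) = 21; EF_H = 21+6 = 27
ES_I = 7; EF_I = 7+6 = 13
ES_J = max(EF_E=14, EF_F=11, EF_G=23, EF_H=27, EF_I=13) = 27; EF_J = 27+3 = 30
Expected project duration μ = 30 days. Critical path: A → C → H → J.

Variances on critical path: σ²_A=0.444, σ²_C=0.111, σ²_H=5.444, σ²_J=0.111.
Largest is σ²_H = 5.444.

H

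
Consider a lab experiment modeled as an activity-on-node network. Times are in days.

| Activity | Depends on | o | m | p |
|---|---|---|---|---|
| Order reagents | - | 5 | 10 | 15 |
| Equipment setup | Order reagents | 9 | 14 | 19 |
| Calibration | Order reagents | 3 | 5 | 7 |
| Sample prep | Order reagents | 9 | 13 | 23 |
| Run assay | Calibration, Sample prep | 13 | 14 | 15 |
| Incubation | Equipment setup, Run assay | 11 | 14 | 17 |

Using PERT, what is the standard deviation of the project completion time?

te_Order reagents = (5 + 4·10 + 15)/6 = 60/6 = 10; σ²_Order reagents = ((15−5)/6)² = 2.778
te_Equipment setup = (9 + 4·14 + 19)/6 = 84/6 = 14; σ²_Equipment setup = ((19−9)/6)² = 2.778
te_Calibration = (3 + 4·5 + 7)/6 = 30/6 = 5; σ²_Calibration = ((7−3)/6)² = 0.444
te_Sample prep = (9 + 4·13 + 23)/6 = 84/6 = 14; σ²_Sample prep = ((23−9)/6)² = 5.444
te_Run assay = (13 + 4·14 + 15)/6 = 84/6 = 14; σ²_Run assay = ((15−13)/6)² = 0.111
te_Incubation = (11 + 4·14 + 17)/6 = 84/6 = 14; σ²_Incubation = ((17−11)/6)² = 1.000

Forward pass:
ES_Order reagents = 0; EF_Order reagents = 10
ES_Equipment setup = 10; EF_Equipment setup = 10+14 = 24
ES_Calibration = 10; EF_Calibration = 10+5 = 15
ES_Sample prep = 10; EF_Sample prep = 10+14 = 24
ES_Run assay = max(EF_Calibration=15, EF_Sample prep=24) = 24; EF_Run assay = 24+14 = 38
ES_Incubation = max(EF_Equipment setup=24, EF_Run assay=38) = 38; EF_Incubation = 38+14 = 52
Expected project duration μ = 52 days. Critical path: Order reagents → Sample prep → Run assay → Incubation.

Variance along critical path = 2.778 + 5.444 + 0.111 + 1.000 = 9.333
σ = √9.333 = 3.055 days

3.06 days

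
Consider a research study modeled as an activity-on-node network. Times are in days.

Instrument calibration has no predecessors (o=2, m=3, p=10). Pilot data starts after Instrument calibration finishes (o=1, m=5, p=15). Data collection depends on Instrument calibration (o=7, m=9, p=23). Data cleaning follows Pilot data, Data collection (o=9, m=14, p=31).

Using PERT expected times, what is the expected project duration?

31 days

te_Instrument calibration = (2 + 4·3 + 10)/6 = 24/6 = 4
te_Pilot data = (1 + 4·5 + 15)/6 = 36/6 = 6
te_Data collection = (7 + 4·9 + 23)/6 = 66/6 = 11
te_Data cleaning = (9 + 4·14 + 31)/6 = 96/6 = 16

Forward pass:
ES_Instrument calibration = 0; EF_Instrument calibration = 4
ES_Pilot data = 4; EF_Pilot data = 4+6 = 10
ES_Data collection = 4; EF_Data collection = 4+11 = 15
ES_Data cleaning = max(EF_Pilot data=10, EF_Data collection=15) = 15; EF_Data cleaning = 15+16 = 31
Expected project duration μ = 31 days. Critical path: Instrument calibration → Data collection → Data cleaning.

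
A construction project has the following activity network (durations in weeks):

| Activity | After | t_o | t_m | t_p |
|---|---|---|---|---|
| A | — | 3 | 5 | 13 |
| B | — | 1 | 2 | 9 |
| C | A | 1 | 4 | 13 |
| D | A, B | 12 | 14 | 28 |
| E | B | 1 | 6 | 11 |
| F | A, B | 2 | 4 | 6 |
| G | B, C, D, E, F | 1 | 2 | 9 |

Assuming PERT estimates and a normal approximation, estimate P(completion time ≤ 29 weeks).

te_A = (3 + 4·5 + 13)/6 = 36/6 = 6; σ²_A = ((13−3)/6)² = 2.778
te_B = (1 + 4·2 + 9)/6 = 18/6 = 3; σ²_B = ((9−1)/6)² = 1.778
te_C = (1 + 4·4 + 13)/6 = 30/6 = 5; σ²_C = ((13−1)/6)² = 4.000
te_D = (12 + 4·14 + 28)/6 = 96/6 = 16; σ²_D = ((28−12)/6)² = 7.111
te_E = (1 + 4·6 + 11)/6 = 36/6 = 6; σ²_E = ((11−1)/6)² = 2.778
te_F = (2 + 4·4 + 6)/6 = 24/6 = 4; σ²_F = ((6−2)/6)² = 0.444
te_G = (1 + 4·2 + 9)/6 = 18/6 = 3; σ²_G = ((9−1)/6)² = 1.778

Forward pass:
ES_A = 0; EF_A = 6
ES_B = 0; EF_B = 3
ES_C = 6; EF_C = 6+5 = 11
ES_D = max(EF_A=6, EF_B=3) = 6; EF_D = 6+16 = 22
ES_E = 3; EF_E = 3+6 = 9
ES_F = max(EF_A=6, EF_B=3) = 6; EF_F = 6+4 = 10
ES_G = max(EF_B=3, EF_C=11, EF_D=22, EF_E=9, EF_F=10) = 22; EF_G = 22+3 = 25
Expected project duration μ = 25 weeks. Critical path: A → D → G.

Variance along critical path = 2.778 + 7.111 + 1.778 = 11.667; σ = √11.667 = 3.416 weeks.
Z = (29 − 25) / 3.416 = 1.171
P(T ≤ 29) = Φ(1.171) ≈ 0.879

0.879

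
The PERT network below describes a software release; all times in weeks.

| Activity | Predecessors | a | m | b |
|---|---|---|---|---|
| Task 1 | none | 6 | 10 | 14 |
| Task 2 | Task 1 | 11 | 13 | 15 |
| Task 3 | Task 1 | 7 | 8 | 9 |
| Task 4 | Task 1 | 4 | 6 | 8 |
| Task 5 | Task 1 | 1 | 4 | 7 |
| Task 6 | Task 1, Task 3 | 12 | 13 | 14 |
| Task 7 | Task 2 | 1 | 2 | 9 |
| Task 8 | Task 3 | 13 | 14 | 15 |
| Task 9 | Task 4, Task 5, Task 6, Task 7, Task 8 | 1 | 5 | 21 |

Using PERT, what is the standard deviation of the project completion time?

3.62 weeks

te_Task 1 = (6 + 4·10 + 14)/6 = 60/6 = 10; σ²_Task 1 = ((14−6)/6)² = 1.778
te_Task 2 = (11 + 4·13 + 15)/6 = 78/6 = 13; σ²_Task 2 = ((15−11)/6)² = 0.444
te_Task 3 = (7 + 4·8 + 9)/6 = 48/6 = 8; σ²_Task 3 = ((9−7)/6)² = 0.111
te_Task 4 = (4 + 4·6 + 8)/6 = 36/6 = 6; σ²_Task 4 = ((8−4)/6)² = 0.444
te_Task 5 = (1 + 4·4 + 7)/6 = 24/6 = 4; σ²_Task 5 = ((7−1)/6)² = 1.000
te_Task 6 = (12 + 4·13 + 14)/6 = 78/6 = 13; σ²_Task 6 = ((14−12)/6)² = 0.111
te_Task 7 = (1 + 4·2 + 9)/6 = 18/6 = 3; σ²_Task 7 = ((9−1)/6)² = 1.778
te_Task 8 = (13 + 4·14 + 15)/6 = 84/6 = 14; σ²_Task 8 = ((15−13)/6)² = 0.111
te_Task 9 = (1 + 4·5 + 21)/6 = 42/6 = 7; σ²_Task 9 = ((21−1)/6)² = 11.111

Forward pass:
ES_Task 1 = 0; EF_Task 1 = 10
ES_Task 2 = 10; EF_Task 2 = 10+13 = 23
ES_Task 3 = 10; EF_Task 3 = 10+8 = 18
ES_Task 4 = 10; EF_Task 4 = 10+6 = 16
ES_Task 5 = 10; EF_Task 5 = 10+4 = 14
ES_Task 6 = max(EF_Task 1=10, EF_Task 3=18) = 18; EF_Task 6 = 18+13 = 31
ES_Task 7 = 23; EF_Task 7 = 23+3 = 26
ES_Task 8 = 18; EF_Task 8 = 18+14 = 32
ES_Task 9 = max(EF_Task 4=16, EF_Task 5=14, EF_Task 6=31, EF_Task 7=26, EF_Task 8=32) = 32; EF_Task 9 = 32+7 = 39
Expected project duration μ = 39 weeks. Critical path: Task 1 → Task 3 → Task 8 → Task 9.

Variance along critical path = 1.778 + 0.111 + 0.111 + 11.111 = 13.111
σ = √13.111 = 3.621 weeks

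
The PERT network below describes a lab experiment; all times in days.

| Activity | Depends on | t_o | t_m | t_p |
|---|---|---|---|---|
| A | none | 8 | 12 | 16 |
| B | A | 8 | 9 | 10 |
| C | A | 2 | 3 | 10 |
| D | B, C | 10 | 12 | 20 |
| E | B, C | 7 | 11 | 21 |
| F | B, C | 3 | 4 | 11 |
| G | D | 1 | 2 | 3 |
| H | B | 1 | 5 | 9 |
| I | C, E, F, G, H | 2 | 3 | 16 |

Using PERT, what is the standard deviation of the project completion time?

3.20 days

te_A = (8 + 4·12 + 16)/6 = 72/6 = 12; σ²_A = ((16−8)/6)² = 1.778
te_B = (8 + 4·9 + 10)/6 = 54/6 = 9; σ²_B = ((10−8)/6)² = 0.111
te_C = (2 + 4·3 + 10)/6 = 24/6 = 4; σ²_C = ((10−2)/6)² = 1.778
te_D = (10 + 4·12 + 20)/6 = 78/6 = 13; σ²_D = ((20−10)/6)² = 2.778
te_E = (7 + 4·11 + 21)/6 = 72/6 = 12; σ²_E = ((21−7)/6)² = 5.444
te_F = (3 + 4·4 + 11)/6 = 30/6 = 5; σ²_F = ((11−3)/6)² = 1.778
te_G = (1 + 4·2 + 3)/6 = 12/6 = 2; σ²_G = ((3−1)/6)² = 0.111
te_H = (1 + 4·5 + 9)/6 = 30/6 = 5; σ²_H = ((9−1)/6)² = 1.778
te_I = (2 + 4·3 + 16)/6 = 30/6 = 5; σ²_I = ((16−2)/6)² = 5.444

Forward pass:
ES_A = 0; EF_A = 12
ES_B = 12; EF_B = 12+9 = 21
ES_C = 12; EF_C = 12+4 = 16
ES_D = max(EF_B=21, EF_C=16) = 21; EF_D = 21+13 = 34
ES_E = max(EF_B=21, EF_C=16) = 21; EF_E = 21+12 = 33
ES_F = max(EF_B=21, EF_C=16) = 21; EF_F = 21+5 = 26
ES_G = 34; EF_G = 34+2 = 36
ES_H = 21; EF_H = 21+5 = 26
ES_I = max(EF_C=16, EF_E=33, EF_F=26, EF_G=36, EF_H=26) = 36; EF_I = 36+5 = 41
Expected project duration μ = 41 days. Critical path: A → B → D → G → I.

Variance along critical path = 1.778 + 0.111 + 2.778 + 0.111 + 5.444 = 10.222
σ = √10.222 = 3.197 days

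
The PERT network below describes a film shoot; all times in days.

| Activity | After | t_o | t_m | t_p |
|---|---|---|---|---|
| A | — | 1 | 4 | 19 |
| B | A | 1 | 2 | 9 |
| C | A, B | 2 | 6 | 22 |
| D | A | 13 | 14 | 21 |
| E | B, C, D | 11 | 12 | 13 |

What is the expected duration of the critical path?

te_A = (1 + 4·4 + 19)/6 = 36/6 = 6
te_B = (1 + 4·2 + 9)/6 = 18/6 = 3
te_C = (2 + 4·6 + 22)/6 = 48/6 = 8
te_D = (13 + 4·14 + 21)/6 = 90/6 = 15
te_E = (11 + 4·12 + 13)/6 = 72/6 = 12

Forward pass:
ES_A = 0; EF_A = 6
ES_B = 6; EF_B = 6+3 = 9
ES_C = max(EF_A=6, EF_B=9) = 9; EF_C = 9+8 = 17
ES_D = 6; EF_D = 6+15 = 21
ES_E = max(EF_B=9, EF_C=17, EF_D=21) = 21; EF_E = 21+12 = 33
Expected project duration μ = 33 days. Critical path: A → D → E.

33 days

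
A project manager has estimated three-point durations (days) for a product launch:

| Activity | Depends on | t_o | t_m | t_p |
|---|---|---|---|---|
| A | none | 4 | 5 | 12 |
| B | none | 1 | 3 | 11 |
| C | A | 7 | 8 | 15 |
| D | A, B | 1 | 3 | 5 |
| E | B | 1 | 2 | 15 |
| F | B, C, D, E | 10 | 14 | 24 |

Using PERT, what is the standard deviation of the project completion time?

3.00 days

te_A = (4 + 4·5 + 12)/6 = 36/6 = 6; σ²_A = ((12−4)/6)² = 1.778
te_B = (1 + 4·3 + 11)/6 = 24/6 = 4; σ²_B = ((11−1)/6)² = 2.778
te_C = (7 + 4·8 + 15)/6 = 54/6 = 9; σ²_C = ((15−7)/6)² = 1.778
te_D = (1 + 4·3 + 5)/6 = 18/6 = 3; σ²_D = ((5−1)/6)² = 0.444
te_E = (1 + 4·2 + 15)/6 = 24/6 = 4; σ²_E = ((15−1)/6)² = 5.444
te_F = (10 + 4·14 + 24)/6 = 90/6 = 15; σ²_F = ((24−10)/6)² = 5.444

Forward pass:
ES_A = 0; EF_A = 6
ES_B = 0; EF_B = 4
ES_C = 6; EF_C = 6+9 = 15
ES_D = max(EF_A=6, EF_B=4) = 6; EF_D = 6+3 = 9
ES_E = 4; EF_E = 4+4 = 8
ES_F = max(EF_B=4, EF_C=15, EF_D=9, EF_E=8) = 15; EF_F = 15+15 = 30
Expected project duration μ = 30 days. Critical path: A → C → F.

Variance along critical path = 1.778 + 1.778 + 5.444 = 9.000
σ = √9.000 = 3.000 days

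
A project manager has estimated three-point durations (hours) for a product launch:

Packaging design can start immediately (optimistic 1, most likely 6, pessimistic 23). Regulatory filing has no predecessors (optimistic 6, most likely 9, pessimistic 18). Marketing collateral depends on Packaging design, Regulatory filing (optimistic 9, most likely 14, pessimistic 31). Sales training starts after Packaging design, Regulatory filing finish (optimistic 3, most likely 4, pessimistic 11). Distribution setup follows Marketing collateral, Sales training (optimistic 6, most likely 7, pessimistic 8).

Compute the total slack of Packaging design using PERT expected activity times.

te_Packaging design = (1 + 4·6 + 23)/6 = 48/6 = 8
te_Regulatory filing = (6 + 4·9 + 18)/6 = 60/6 = 10
te_Marketing collateral = (9 + 4·14 + 31)/6 = 96/6 = 16
te_Sales training = (3 + 4·4 + 11)/6 = 30/6 = 5
te_Distribution setup = (6 + 4·7 + 8)/6 = 42/6 = 7

Forward pass:
ES_Packaging design = 0; EF_Packaging design = 8
ES_Regulatory filing = 0; EF_Regulatory filing = 10
ES_Marketing collateral = max(EF_Packaging design=8, EF_Regulatory filing=10) = 10; EF_Marketing collateral = 10+16 = 26
ES_Sales training = max(EF_Packaging design=8, EF_Regulatory filing=10) = 10; EF_Sales training = 10+5 = 15
ES_Distribution setup = max(EF_Marketing collateral=26, EF_Sales training=15) = 26; EF_Distribution setup = 26+7 = 33
Expected project duration μ = 33 hours. Critical path: Regulatory filing → Marketing collateral → Distribution setup.

Backward pass:
LF_Distribution setup = 33; LS_Distribution setup = 33−7 = 26
LF_Sales training = LS_Distribution setup = 26; LS_Sales training = 26−5 = 21
LF_Marketing collateral = LS_Distribution setup = 26; LS_Marketing collateral = 26−16 = 10
LF_Regulatory filing = min(LS_Marketing collateral=10, LS_Sales training=21) = 10; LS_Regulatory filing = 10−10 = 0
LF_Packaging design = min(LS_Marketing collateral=10, LS_Sales training=21) = 10; LS_Packaging design = 10−8 = 2
Slack_Packaging design = LS_Packaging design − ES_Packaging design = 2 − 0 = 2

2 hours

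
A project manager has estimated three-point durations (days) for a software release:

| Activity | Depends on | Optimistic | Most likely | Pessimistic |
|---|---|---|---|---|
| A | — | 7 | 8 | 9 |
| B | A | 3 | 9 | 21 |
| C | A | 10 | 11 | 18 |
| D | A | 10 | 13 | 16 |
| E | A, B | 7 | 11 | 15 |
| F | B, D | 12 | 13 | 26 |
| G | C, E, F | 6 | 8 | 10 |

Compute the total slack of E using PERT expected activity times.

te_A = (7 + 4·8 + 9)/6 = 48/6 = 8
te_B = (3 + 4·9 + 21)/6 = 60/6 = 10
te_C = (10 + 4·11 + 18)/6 = 72/6 = 12
te_D = (10 + 4·13 + 16)/6 = 78/6 = 13
te_E = (7 + 4·11 + 15)/6 = 66/6 = 11
te_F = (12 + 4·13 + 26)/6 = 90/6 = 15
te_G = (6 + 4·8 + 10)/6 = 48/6 = 8

Forward pass:
ES_A = 0; EF_A = 8
ES_B = 8; EF_B = 8+10 = 18
ES_C = 8; EF_C = 8+12 = 20
ES_D = 8; EF_D = 8+13 = 21
ES_E = max(EF_A=8, EF_B=18) = 18; EF_E = 18+11 = 29
ES_F = max(EF_B=18, EF_D=21) = 21; EF_F = 21+15 = 36
ES_G = max(EF_C=20, EF_E=29, EF_F=36) = 36; EF_G = 36+8 = 44
Expected project duration μ = 44 days. Critical path: A → D → F → G.

Backward pass:
LF_G = 44; LS_G = 44−8 = 36
LF_F = LS_G = 36; LS_F = 36−15 = 21
LF_E = LS_G = 36; LS_E = 36−11 = 25
LF_D = LS_F = 21; LS_D = 21−13 = 8
LF_C = LS_G = 36; LS_C = 36−12 = 24
LF_B = min(LS_E=25, LS_F=21) = 21; LS_B = 21−10 = 11
LF_A = min(LS_B=11, LS_C=24, LS_D=8, LS_E=25) = 8; LS_A = 8−8 = 0
Slack_E = LS_E − ES_E = 25 − 18 = 7

7 days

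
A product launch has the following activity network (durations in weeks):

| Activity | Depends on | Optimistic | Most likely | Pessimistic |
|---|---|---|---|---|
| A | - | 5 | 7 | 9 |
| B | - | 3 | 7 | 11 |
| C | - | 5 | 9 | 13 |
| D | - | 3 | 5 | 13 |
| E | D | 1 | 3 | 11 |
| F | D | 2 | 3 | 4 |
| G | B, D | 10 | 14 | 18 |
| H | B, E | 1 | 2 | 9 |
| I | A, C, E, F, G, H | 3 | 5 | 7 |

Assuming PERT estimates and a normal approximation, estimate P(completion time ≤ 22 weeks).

te_A = (5 + 4·7 + 9)/6 = 42/6 = 7; σ²_A = ((9−5)/6)² = 0.444
te_B = (3 + 4·7 + 11)/6 = 42/6 = 7; σ²_B = ((11−3)/6)² = 1.778
te_C = (5 + 4·9 + 13)/6 = 54/6 = 9; σ²_C = ((13−5)/6)² = 1.778
te_D = (3 + 4·5 + 13)/6 = 36/6 = 6; σ²_D = ((13−3)/6)² = 2.778
te_E = (1 + 4·3 + 11)/6 = 24/6 = 4; σ²_E = ((11−1)/6)² = 2.778
te_F = (2 + 4·3 + 4)/6 = 18/6 = 3; σ²_F = ((4−2)/6)² = 0.111
te_G = (10 + 4·14 + 18)/6 = 84/6 = 14; σ²_G = ((18−10)/6)² = 1.778
te_H = (1 + 4·2 + 9)/6 = 18/6 = 3; σ²_H = ((9−1)/6)² = 1.778
te_I = (3 + 4·5 + 7)/6 = 30/6 = 5; σ²_I = ((7−3)/6)² = 0.444

Forward pass:
ES_A = 0; EF_A = 7
ES_B = 0; EF_B = 7
ES_C = 0; EF_C = 9
ES_D = 0; EF_D = 6
ES_E = 6; EF_E = 6+4 = 10
ES_F = 6; EF_F = 6+3 = 9
ES_G = max(EF_B=7, EF_D=6) = 7; EF_G = 7+14 = 21
ES_H = max(EF_B=7, EF_E=10) = 10; EF_H = 10+3 = 13
ES_I = max(EF_A=7, EF_C=9, EF_E=10, EF_F=9, EF_G=21, EF_H=13) = 21; EF_I = 21+5 = 26
Expected project duration μ = 26 weeks. Critical path: B → G → I.

Variance along critical path = 1.778 + 1.778 + 0.444 = 4.000; σ = √4.000 = 2.000 weeks.
Z = (22 − 26) / 2.000 = -2.000
P(T ≤ 22) = Φ(-2.000) ≈ 0.023

0.023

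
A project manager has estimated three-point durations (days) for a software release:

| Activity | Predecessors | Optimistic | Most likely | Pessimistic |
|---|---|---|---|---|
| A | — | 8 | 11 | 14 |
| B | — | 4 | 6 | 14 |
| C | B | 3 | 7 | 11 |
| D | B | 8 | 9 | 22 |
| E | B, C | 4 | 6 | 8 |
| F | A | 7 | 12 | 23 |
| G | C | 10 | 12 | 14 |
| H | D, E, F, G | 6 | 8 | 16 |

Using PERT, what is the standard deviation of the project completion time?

2.79 days

te_A = (8 + 4·11 + 14)/6 = 66/6 = 11; σ²_A = ((14−8)/6)² = 1.000
te_B = (4 + 4·6 + 14)/6 = 42/6 = 7; σ²_B = ((14−4)/6)² = 2.778
te_C = (3 + 4·7 + 11)/6 = 42/6 = 7; σ²_C = ((11−3)/6)² = 1.778
te_D = (8 + 4·9 + 22)/6 = 66/6 = 11; σ²_D = ((22−8)/6)² = 5.444
te_E = (4 + 4·6 + 8)/6 = 36/6 = 6; σ²_E = ((8−4)/6)² = 0.444
te_F = (7 + 4·12 + 23)/6 = 78/6 = 13; σ²_F = ((23−7)/6)² = 7.111
te_G = (10 + 4·12 + 14)/6 = 72/6 = 12; σ²_G = ((14−10)/6)² = 0.444
te_H = (6 + 4·8 + 16)/6 = 54/6 = 9; σ²_H = ((16−6)/6)² = 2.778

Forward pass:
ES_A = 0; EF_A = 11
ES_B = 0; EF_B = 7
ES_C = 7; EF_C = 7+7 = 14
ES_D = 7; EF_D = 7+11 = 18
ES_E = max(EF_B=7, EF_C=14) = 14; EF_E = 14+6 = 20
ES_F = 11; EF_F = 11+13 = 24
ES_G = 14; EF_G = 14+12 = 26
ES_H = max(EF_D=18, EF_E=20, EF_F=24, EF_G=26) = 26; EF_H = 26+9 = 35
Expected project duration μ = 35 days. Critical path: B → C → G → H.

Variance along critical path = 2.778 + 1.778 + 0.444 + 2.778 = 7.778
σ = √7.778 = 2.789 days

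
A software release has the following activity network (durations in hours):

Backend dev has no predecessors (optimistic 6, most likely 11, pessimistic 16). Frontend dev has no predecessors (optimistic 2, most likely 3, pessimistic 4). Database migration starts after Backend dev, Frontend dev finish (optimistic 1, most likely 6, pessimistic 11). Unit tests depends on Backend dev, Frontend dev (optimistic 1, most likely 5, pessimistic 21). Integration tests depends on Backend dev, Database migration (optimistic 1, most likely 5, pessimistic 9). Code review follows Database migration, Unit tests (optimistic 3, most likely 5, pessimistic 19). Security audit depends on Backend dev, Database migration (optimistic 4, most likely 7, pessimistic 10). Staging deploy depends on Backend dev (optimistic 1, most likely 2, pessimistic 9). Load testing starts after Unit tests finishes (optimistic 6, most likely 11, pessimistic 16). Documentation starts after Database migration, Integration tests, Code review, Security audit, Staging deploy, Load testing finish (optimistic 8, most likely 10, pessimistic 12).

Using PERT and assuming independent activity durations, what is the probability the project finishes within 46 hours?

te_Backend dev = (6 + 4·11 + 16)/6 = 66/6 = 11; σ²_Backend dev = ((16−6)/6)² = 2.778
te_Frontend dev = (2 + 4·3 + 4)/6 = 18/6 = 3; σ²_Frontend dev = ((4−2)/6)² = 0.111
te_Database migration = (1 + 4·6 + 11)/6 = 36/6 = 6; σ²_Database migration = ((11−1)/6)² = 2.778
te_Unit tests = (1 + 4·5 + 21)/6 = 42/6 = 7; σ²_Unit tests = ((21−1)/6)² = 11.111
te_Integration tests = (1 + 4·5 + 9)/6 = 30/6 = 5; σ²_Integration tests = ((9−1)/6)² = 1.778
te_Code review = (3 + 4·5 + 19)/6 = 42/6 = 7; σ²_Code review = ((19−3)/6)² = 7.111
te_Security audit = (4 + 4·7 + 10)/6 = 42/6 = 7; σ²_Security audit = ((10−4)/6)² = 1.000
te_Staging deploy = (1 + 4·2 + 9)/6 = 18/6 = 3; σ²_Staging deploy = ((9−1)/6)² = 1.778
te_Load testing = (6 + 4·11 + 16)/6 = 66/6 = 11; σ²_Load testing = ((16−6)/6)² = 2.778
te_Documentation = (8 + 4·10 + 12)/6 = 60/6 = 10; σ²_Documentation = ((12−8)/6)² = 0.444

Forward pass:
ES_Backend dev = 0; EF_Backend dev = 11
ES_Frontend dev = 0; EF_Frontend dev = 3
ES_Database migration = max(EF_Backend dev=11, EF_Frontend dev=3) = 11; EF_Database migration = 11+6 = 17
ES_Unit tests = max(EF_Backend dev=11, EF_Frontend dev=3) = 11; EF_Unit tests = 11+7 = 18
ES_Integration tests = max(EF_Backend dev=11, EF_Database migration=17) = 17; EF_Integration tests = 17+5 = 22
ES_Code review = max(EF_Database migration=17, EF_Unit tests=18) = 18; EF_Code review = 18+7 = 25
ES_Security audit = max(EF_Backend dev=11, EF_Database migration=17) = 17; EF_Security audit = 17+7 = 24
ES_Staging deploy = 11; EF_Staging deploy = 11+3 = 14
ES_Load testing = 18; EF_Load testing = 18+11 = 29
ES_Documentation = max(EF_Database migration=17, EF_Integration tests=22, EF_Code review=25, EF_Security audit=24, EF_Staging deploy=14, EF_Load testing=29) = 29; EF_Documentation = 29+10 = 39
Expected project duration μ = 39 hours. Critical path: Backend dev → Unit tests → Load testing → Documentation.

Variance along critical path = 2.778 + 11.111 + 2.778 + 0.444 = 17.111; σ = √17.111 = 4.137 hours.
Z = (46 − 39) / 4.137 = 1.692
P(T ≤ 46) = Φ(1.692) ≈ 0.955

0.955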